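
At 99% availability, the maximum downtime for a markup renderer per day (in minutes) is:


Formula: allowed downtime = period * (100 - SLA) / 100
Period (day) = 1440 minutes
Unavailability fraction = (100 - 99.0) / 100
Allowed downtime = 1440 * (100 - 99.0) / 100
Allowed downtime = 14.4 minutes

14.4 minutes


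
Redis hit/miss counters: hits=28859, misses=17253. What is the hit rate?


Formula: hit rate = hits / (hits + misses) * 100
hit rate = 28859 / (28859 + 17253) * 100
hit rate = 28859 / 46112 * 100
hit rate = 62.58%

62.58%


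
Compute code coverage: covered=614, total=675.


Coverage = covered / total * 100
Coverage = 614 / 675 * 100
Coverage = 90.96%

90.96%


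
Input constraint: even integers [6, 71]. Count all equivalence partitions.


Constraint: even integers in [6, 71]
Class 1: x < 6 — out-of-range invalid
Class 2: x in [6,71] but odd — wrong type invalid
Class 3: x in [6,71] and even — valid
Class 4: x > 71 — out-of-range invalid
Total equivalence classes: 4

4 equivalence classes


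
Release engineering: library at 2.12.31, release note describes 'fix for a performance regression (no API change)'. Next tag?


Current: 2.12.31
Change category: 'fix for a performance regression (no API change)' → patch bump
SemVer rule: patch bump → increment PATCH (MAJOR and MINOR unchanged)
New: 2.12.32

2.12.32


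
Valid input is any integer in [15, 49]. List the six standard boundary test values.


Range: [15, 49]
Boundaries: just below min, min, min+1, max-1, max, just above max
Values: [14, 15, 16, 48, 49, 50]

[14, 15, 16, 48, 49, 50]


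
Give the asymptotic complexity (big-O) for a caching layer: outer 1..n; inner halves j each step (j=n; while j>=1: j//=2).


Reasoning: n times log n
Complexity: O(n log n)

O(n log n)


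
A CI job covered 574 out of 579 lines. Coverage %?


Coverage = covered / total * 100
Coverage = 574 / 579 * 100
Coverage = 99.14%

99.14%


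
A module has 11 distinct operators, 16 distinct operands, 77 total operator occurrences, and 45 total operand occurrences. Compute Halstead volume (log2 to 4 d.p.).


Formula: V = N * log2(η), where N = N1 + N2 and η = η1 + η2
η = 11 + 16 = 27
N = 77 + 45 = 122
log2(27) ≈ 4.7549
V = 122 * 4.7549 = 580.10

580.10


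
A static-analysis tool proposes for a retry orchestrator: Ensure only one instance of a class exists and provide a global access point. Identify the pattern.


This matches the Singleton pattern

Singleton


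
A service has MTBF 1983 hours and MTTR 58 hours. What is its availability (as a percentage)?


Availability = MTBF / (MTBF + MTTR)
Availability = 1983 / (1983 + 58)
Availability = 1983 / 2041
Availability = 97.1583%

97.1583%


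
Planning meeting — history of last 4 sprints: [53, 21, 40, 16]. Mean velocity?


Formula: Avg velocity = Total points / Number of sprints
Points: [53, 21, 40, 16]
Sum = 53 + 21 + 40 + 16 = 130
Avg velocity = 130 / 4 = 32.5 points/sprint

32.5 points/sprint


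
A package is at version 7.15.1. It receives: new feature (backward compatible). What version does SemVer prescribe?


Current: 7.15.1
Change category: 'new feature (backward compatible)' → minor bump
SemVer rule: minor bump → increment MINOR, reset PATCH to 0 (MAJOR unchanged)
New: 7.16.0

7.16.0


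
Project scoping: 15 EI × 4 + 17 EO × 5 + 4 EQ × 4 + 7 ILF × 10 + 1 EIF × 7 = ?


UFP = EI*4 + EO*5 + EQ*4 + ILF*10 + EIF*7
UFP = 15*4 + 17*5 + 4*4 + 7*10 + 1*7
UFP = 60 + 85 + 16 + 70 + 7
UFP = 238

238


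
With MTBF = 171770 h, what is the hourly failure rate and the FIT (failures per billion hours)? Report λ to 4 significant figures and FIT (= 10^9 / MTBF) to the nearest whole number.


Formula: λ = 1 / MTBF; FIT = λ × 1e9 = 1e9 / MTBF
λ = 1 / 171770 ≈ 5.822e-06 failures/hour
FIT = 1e9 / 171770 ≈ 5822 failures per 1e9 hours (nearest whole number)

λ = 5.822e-06 /h, FIT = 5822


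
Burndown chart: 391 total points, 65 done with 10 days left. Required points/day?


Formula: Required rate = Remaining points / Days left
Remaining = 391 - 65 = 326 points
Required rate = 326 / 10 = 32.6 points/day

32.6 points/day


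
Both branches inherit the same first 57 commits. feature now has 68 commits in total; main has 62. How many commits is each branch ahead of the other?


Common ancestor: commit #57
feature commits after divergence: 68 - 57 = 11
main commits after divergence: 62 - 57 = 5
feature is 11 commits ahead of main
main is 5 commits ahead of feature

feature ahead: 11, main ahead: 5


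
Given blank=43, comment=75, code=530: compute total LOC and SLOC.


Total LOC = blank + comment + code
Total LOC = 43 + 75 + 530 = 648
SLOC (source only) = code = 530

Total LOC: 648, SLOC: 530


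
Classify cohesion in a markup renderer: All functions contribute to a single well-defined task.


Reasoning: Best: single purpose
Type: Functional cohesion

Functional cohesion


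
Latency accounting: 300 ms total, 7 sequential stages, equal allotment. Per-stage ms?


Formula: per_stage = total_budget / stages
per_stage = 300 / 7
per_stage = 42.86 ms

42.86 ms


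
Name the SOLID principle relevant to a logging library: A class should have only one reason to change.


This describes the Single Responsibility Principle (SRP)

Single Responsibility Principle (SRP)


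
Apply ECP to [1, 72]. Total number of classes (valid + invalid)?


Valid range: [1, 72]
Class 1: x < 1 — invalid
Class 2: 1 ≤ x ≤ 72 — valid
Class 3: x > 72 — invalid
Total equivalence classes: 3

3 equivalence classes


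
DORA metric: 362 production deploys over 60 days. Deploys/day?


Formula: deployments per day = releases / days
= 362 / 60
= 6.033 deploys/day
(equivalently, 42.23 deploys/week)

6.033 deploys/day


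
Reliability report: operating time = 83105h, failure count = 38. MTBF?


Formula: MTBF = Total operating time / Number of failures
MTBF = 83105 / 38
MTBF = 2186.97 hours

2186.97 hours


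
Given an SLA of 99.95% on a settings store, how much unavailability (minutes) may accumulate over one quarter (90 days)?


Formula: allowed downtime = period * (100 - SLA) / 100
Period (quarter (90 days)) = 129600 minutes
Unavailability fraction = (100 - 99.95) / 100
Allowed downtime = 129600 * (100 - 99.95) / 100
Allowed downtime = 64.8 minutes

64.8 minutes


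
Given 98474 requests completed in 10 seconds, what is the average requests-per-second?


Formula: throughput = requests / seconds
throughput = 98474 / 10
throughput = 9847.4 requests/second

9847.4 requests/second


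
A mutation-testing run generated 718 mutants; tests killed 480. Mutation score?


Mutation score = killed / total * 100
Mutation score = 480 / 718 * 100
Mutation score = 66.85%

66.85%


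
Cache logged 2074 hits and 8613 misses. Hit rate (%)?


Formula: hit rate = hits / (hits + misses) * 100
hit rate = 2074 / (2074 + 8613) * 100
hit rate = 2074 / 10687 * 100
hit rate = 19.41%

19.41%


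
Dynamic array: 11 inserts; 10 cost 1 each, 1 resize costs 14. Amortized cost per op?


Formula: Amortized cost = Total cost / Operations
Total cost = (10 * 1) + (1 * 14)
Total cost = 10 + 14 = 24
Amortized = 24 / 11 = 2.1818

2.1818


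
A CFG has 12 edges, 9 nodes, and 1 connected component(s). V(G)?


Formula: V(G) = E - N + 2P
V(G) = 12 - 9 + 2*1
V(G) = 3 + 2
V(G) = 5

5


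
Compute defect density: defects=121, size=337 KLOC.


Defect density = defects / KLOC
Defect density = 121 / 337
Defect density = 0.359 defects/KLOC

0.359 defects/KLOC


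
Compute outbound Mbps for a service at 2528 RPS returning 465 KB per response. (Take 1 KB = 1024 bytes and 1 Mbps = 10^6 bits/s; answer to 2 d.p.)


Formula: Mbps = payload_bytes * RPS * 8 / 1e6
Payload per request = 465 KB = 465 * 1024 = 476160 bytes
Total bytes/sec = 476160 * 2528 = 1203732480
Total bits/sec = 1203732480 * 8 = 9629859840
Mbps = 9629859840 / 1e6 = 9629.86

9629.86 Mbps


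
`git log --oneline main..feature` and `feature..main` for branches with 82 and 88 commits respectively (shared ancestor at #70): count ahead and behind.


Common ancestor: commit #70
feature commits after divergence: 82 - 70 = 12
main commits after divergence: 88 - 70 = 18
feature is 12 commits ahead of main
main is 18 commits ahead of feature

feature ahead: 12, main ahead: 18


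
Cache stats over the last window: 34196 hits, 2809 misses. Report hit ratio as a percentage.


Formula: hit rate = hits / (hits + misses) * 100
hit rate = 34196 / (34196 + 2809) * 100
hit rate = 34196 / 37005 * 100
hit rate = 92.41%

92.41%


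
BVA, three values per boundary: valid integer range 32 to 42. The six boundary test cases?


Range: [32, 42]
Boundaries: just below min, min, min+1, max-1, max, just above max
Values: [31, 32, 33, 41, 42, 43]

[31, 32, 33, 41, 42, 43]


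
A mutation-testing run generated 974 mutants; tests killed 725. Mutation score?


Mutation score = killed / total * 100
Mutation score = 725 / 974 * 100
Mutation score = 74.44%

74.44%


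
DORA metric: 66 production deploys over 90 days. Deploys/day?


Formula: deployments per day = releases / days
= 66 / 90
= 0.733 deploys/day
(equivalently, 5.13 deploys/week)

0.733 deploys/day


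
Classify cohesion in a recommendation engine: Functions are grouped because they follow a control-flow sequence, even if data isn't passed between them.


Reasoning: Grouped by order of execution within a routine, not by data flow
Type: Procedural cohesion

Procedural cohesion


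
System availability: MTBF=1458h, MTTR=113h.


Availability = MTBF / (MTBF + MTTR)
Availability = 1458 / (1458 + 113)
Availability = 1458 / 1571
Availability = 92.8071%

92.8071%


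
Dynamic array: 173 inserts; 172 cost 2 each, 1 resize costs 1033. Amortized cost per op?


Formula: Amortized cost = Total cost / Operations
Total cost = (172 * 2) + (1 * 1033)
Total cost = 344 + 1033 = 1377
Amortized = 1377 / 173 = 7.9595

7.9595


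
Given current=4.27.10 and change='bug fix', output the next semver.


Current: 4.27.10
Change category: 'bug fix' → patch bump
SemVer rule: patch bump → increment PATCH (MAJOR and MINOR unchanged)
New: 4.27.11

4.27.11


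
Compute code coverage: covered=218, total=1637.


Coverage = covered / total * 100
Coverage = 218 / 1637 * 100
Coverage = 13.32%

13.32%


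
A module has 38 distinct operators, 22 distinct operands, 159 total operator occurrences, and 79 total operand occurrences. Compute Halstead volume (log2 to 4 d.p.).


Formula: V = N * log2(η), where N = N1 + N2 and η = η1 + η2
η = 38 + 22 = 60
N = 159 + 79 = 238
log2(60) ≈ 5.9069
V = 238 * 5.9069 = 1405.84

1405.84


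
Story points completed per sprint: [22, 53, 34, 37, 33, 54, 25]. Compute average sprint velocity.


Formula: Avg velocity = Total points / Number of sprints
Points: [22, 53, 34, 37, 33, 54, 25]
Sum = 22 + 53 + 34 + 37 + 33 + 54 + 25 = 258
Avg velocity = 258 / 7 = 36.86 points/sprint

36.86 points/sprint


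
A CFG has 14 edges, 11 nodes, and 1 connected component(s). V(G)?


Formula: V(G) = E - N + 2P
V(G) = 14 - 11 + 2*1
V(G) = 3 + 2
V(G) = 5

5


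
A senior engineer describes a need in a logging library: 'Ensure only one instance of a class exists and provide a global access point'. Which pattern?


This matches the Singleton pattern

Singleton


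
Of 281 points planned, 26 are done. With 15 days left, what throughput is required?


Formula: Required rate = Remaining points / Days left
Remaining = 281 - 26 = 255 points
Required rate = 255 / 15 = 17.0 points/day

17.0 points/day


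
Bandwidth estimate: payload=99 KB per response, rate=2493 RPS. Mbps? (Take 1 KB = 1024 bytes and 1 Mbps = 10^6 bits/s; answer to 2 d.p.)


Formula: Mbps = payload_bytes * RPS * 8 / 1e6
Payload per request = 99 KB = 99 * 1024 = 101376 bytes
Total bytes/sec = 101376 * 2493 = 252730368
Total bits/sec = 252730368 * 8 = 2021842944
Mbps = 2021842944 / 1e6 = 2021.84

2021.84 Mbps


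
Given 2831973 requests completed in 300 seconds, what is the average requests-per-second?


Formula: throughput = requests / seconds
throughput = 2831973 / 300
throughput = 9439.91 requests/second

9439.91 requests/second


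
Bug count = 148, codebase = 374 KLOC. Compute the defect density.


Defect density = defects / KLOC
Defect density = 148 / 374
Defect density = 0.396 defects/KLOC

0.396 defects/KLOC


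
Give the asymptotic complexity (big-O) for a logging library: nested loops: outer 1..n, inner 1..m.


Reasoning: product of independent bounds
Complexity: O(n*m)

O(n*m)


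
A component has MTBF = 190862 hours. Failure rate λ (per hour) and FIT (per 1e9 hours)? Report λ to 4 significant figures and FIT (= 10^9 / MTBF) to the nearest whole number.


Formula: λ = 1 / MTBF; FIT = λ × 1e9 = 1e9 / MTBF
λ = 1 / 190862 ≈ 5.239e-06 failures/hour
FIT = 1e9 / 190862 ≈ 5239 failures per 1e9 hours (nearest whole number)

λ = 5.239e-06 /h, FIT = 5239


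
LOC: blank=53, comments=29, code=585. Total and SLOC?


Total LOC = blank + comment + code
Total LOC = 53 + 29 + 585 = 667
SLOC (source only) = code = 585

Total LOC: 667, SLOC: 585


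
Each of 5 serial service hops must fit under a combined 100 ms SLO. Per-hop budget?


Formula: per_stage = total_budget / stages
per_stage = 100 / 5
per_stage = 20.0 ms

20.0 ms


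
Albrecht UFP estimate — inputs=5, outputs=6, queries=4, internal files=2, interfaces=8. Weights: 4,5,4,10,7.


UFP = EI*4 + EO*5 + EQ*4 + ILF*10 + EIF*7
UFP = 5*4 + 6*5 + 4*4 + 2*10 + 8*7
UFP = 20 + 30 + 16 + 20 + 56
UFP = 142

142


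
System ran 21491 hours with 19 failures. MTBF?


Formula: MTBF = Total operating time / Number of failures
MTBF = 21491 / 19
MTBF = 1131.11 hours

1131.11 hours


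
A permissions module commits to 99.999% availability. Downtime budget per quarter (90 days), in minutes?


Formula: allowed downtime = period * (100 - SLA) / 100
Period (quarter (90 days)) = 129600 minutes
Unavailability fraction = (100 - 99.999) / 100
Allowed downtime = 129600 * (100 - 99.999) / 100
Allowed downtime = 1.296 minutes

1.296 minutes


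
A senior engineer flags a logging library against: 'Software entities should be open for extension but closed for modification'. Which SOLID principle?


This describes the Open/Closed Principle (OCP)

Open/Closed Principle (OCP)


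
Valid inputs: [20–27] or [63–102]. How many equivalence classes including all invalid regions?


Valid ranges: [20,27] and [63,102]
Class 1: x < 20 — invalid
Class 2: 20 ≤ x ≤ 27 — valid
Class 3: 27 < x < 63 — invalid (gap between ranges)
Class 4: 63 ≤ x ≤ 102 — valid
Class 5: x > 102 — invalid
Total equivalence classes: 5

5 equivalence classes


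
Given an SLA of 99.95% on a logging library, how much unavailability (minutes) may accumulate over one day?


Formula: allowed downtime = period * (100 - SLA) / 100
Period (day) = 1440 minutes
Unavailability fraction = (100 - 99.95) / 100
Allowed downtime = 1440 * (100 - 99.95) / 100
Allowed downtime = 0.72 minutes

0.72 minutes


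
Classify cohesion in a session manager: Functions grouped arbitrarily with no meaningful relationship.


Reasoning: Worst: random grouping
Type: Coincidental cohesion

Coincidental cohesion


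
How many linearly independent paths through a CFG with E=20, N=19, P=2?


Formula: V(G) = E - N + 2P
V(G) = 20 - 19 + 2*2
V(G) = 1 + 4
V(G) = 5

5


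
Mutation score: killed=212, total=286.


Mutation score = killed / total * 100
Mutation score = 212 / 286 * 100
Mutation score = 74.13%

74.13%


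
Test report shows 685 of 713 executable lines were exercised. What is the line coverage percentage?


Coverage = covered / total * 100
Coverage = 685 / 713 * 100
Coverage = 96.07%

96.07%


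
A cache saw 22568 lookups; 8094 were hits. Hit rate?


Formula: hit rate = hits / (hits + misses) * 100
hit rate = 8094 / (8094 + 14474) * 100
hit rate = 8094 / 22568 * 100
hit rate = 35.86%

35.86%


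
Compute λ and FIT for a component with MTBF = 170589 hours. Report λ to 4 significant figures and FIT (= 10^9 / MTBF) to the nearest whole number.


Formula: λ = 1 / MTBF; FIT = λ × 1e9 = 1e9 / MTBF
λ = 1 / 170589 ≈ 5.862e-06 failures/hour
FIT = 1e9 / 170589 ≈ 5862 failures per 1e9 hours (nearest whole number)

λ = 5.862e-06 /h, FIT = 5862


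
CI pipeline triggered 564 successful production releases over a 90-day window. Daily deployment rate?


Formula: deployments per day = releases / days
= 564 / 90
= 6.267 deploys/day
(equivalently, 43.87 deploys/week)

6.267 deploys/day


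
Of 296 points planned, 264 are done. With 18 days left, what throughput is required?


Formula: Required rate = Remaining points / Days left
Remaining = 296 - 264 = 32 points
Required rate = 32 / 18 = 1.78 points/day

1.78 points/day


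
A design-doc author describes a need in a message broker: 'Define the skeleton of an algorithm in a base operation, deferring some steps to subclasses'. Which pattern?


This matches the Template Method pattern

Template Method


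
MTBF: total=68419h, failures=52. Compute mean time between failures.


Formula: MTBF = Total operating time / Number of failures
MTBF = 68419 / 52
MTBF = 1315.75 hours

1315.75 hours


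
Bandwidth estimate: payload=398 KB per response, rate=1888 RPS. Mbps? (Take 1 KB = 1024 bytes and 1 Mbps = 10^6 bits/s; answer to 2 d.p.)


Formula: Mbps = payload_bytes * RPS * 8 / 1e6
Payload per request = 398 KB = 398 * 1024 = 407552 bytes
Total bytes/sec = 407552 * 1888 = 769458176
Total bits/sec = 769458176 * 8 = 6155665408
Mbps = 6155665408 / 1e6 = 6155.67

6155.67 Mbps


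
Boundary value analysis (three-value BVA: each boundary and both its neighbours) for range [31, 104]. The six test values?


Range: [31, 104]
Boundaries: just below min, min, min+1, max-1, max, just above max
Values: [30, 31, 32, 103, 104, 105]

[30, 31, 32, 103, 104, 105]


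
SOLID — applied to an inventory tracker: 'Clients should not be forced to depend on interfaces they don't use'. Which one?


This describes the Interface Segregation Principle (ISP)

Interface Segregation Principle (ISP)


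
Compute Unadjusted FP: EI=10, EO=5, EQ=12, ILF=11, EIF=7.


UFP = EI*4 + EO*5 + EQ*4 + ILF*10 + EIF*7
UFP = 10*4 + 5*5 + 12*4 + 11*10 + 7*7
UFP = 40 + 25 + 48 + 110 + 49
UFP = 272

272


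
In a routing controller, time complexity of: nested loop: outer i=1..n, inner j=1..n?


Reasoning: n iterations times n iterations
Complexity: O(n^2)

O(n^2)


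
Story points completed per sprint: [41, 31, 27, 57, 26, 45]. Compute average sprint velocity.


Formula: Avg velocity = Total points / Number of sprints
Points: [41, 31, 27, 57, 26, 45]
Sum = 41 + 31 + 27 + 57 + 26 + 45 = 227
Avg velocity = 227 / 6 = 37.83 points/sprint

37.83 points/sprint


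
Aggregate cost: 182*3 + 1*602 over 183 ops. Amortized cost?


Formula: Amortized cost = Total cost / Operations
Total cost = (182 * 3) + (1 * 602)
Total cost = 546 + 602 = 1148
Amortized = 1148 / 183 = 6.2732

6.2732


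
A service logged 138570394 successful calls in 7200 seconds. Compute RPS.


Formula: throughput = requests / seconds
throughput = 138570394 / 7200
throughput = 19245.89 requests/second

19245.89 requests/second


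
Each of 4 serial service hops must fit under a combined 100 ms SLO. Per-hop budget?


Formula: per_stage = total_budget / stages
per_stage = 100 / 4
per_stage = 25.0 ms

25.0 ms


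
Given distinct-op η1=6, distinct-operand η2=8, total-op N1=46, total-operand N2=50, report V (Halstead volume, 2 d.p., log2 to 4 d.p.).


Formula: V = N * log2(η), where N = N1 + N2 and η = η1 + η2
η = 6 + 8 = 14
N = 46 + 50 = 96
log2(14) ≈ 3.8074
V = 96 * 3.8074 = 365.51

365.51


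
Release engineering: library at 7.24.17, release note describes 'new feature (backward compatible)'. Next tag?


Current: 7.24.17
Change category: 'new feature (backward compatible)' → minor bump
SemVer rule: minor bump → increment MINOR, reset PATCH to 0 (MAJOR unchanged)
New: 7.25.0

7.25.0


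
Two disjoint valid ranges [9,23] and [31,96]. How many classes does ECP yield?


Valid ranges: [9,23] and [31,96]
Class 1: x < 9 — invalid
Class 2: 9 ≤ x ≤ 23 — valid
Class 3: 23 < x < 31 — invalid (gap between ranges)
Class 4: 31 ≤ x ≤ 96 — valid
Class 5: x > 96 — invalid
Total equivalence classes: 5

5 equivalence classes


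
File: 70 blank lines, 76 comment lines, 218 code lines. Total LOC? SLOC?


Total LOC = blank + comment + code
Total LOC = 70 + 76 + 218 = 364
SLOC (source only) = code = 218

Total LOC: 364, SLOC: 218


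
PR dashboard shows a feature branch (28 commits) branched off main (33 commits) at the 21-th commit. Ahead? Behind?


Common ancestor: commit #21
feature commits after divergence: 28 - 21 = 7
main commits after divergence: 33 - 21 = 12
feature is 7 commits ahead of main
main is 12 commits ahead of feature

feature ahead: 7, main ahead: 12


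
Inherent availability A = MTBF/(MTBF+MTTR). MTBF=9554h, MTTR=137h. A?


Availability = MTBF / (MTBF + MTTR)
Availability = 9554 / (9554 + 137)
Availability = 9554 / 9691
Availability = 98.5863%

98.5863%


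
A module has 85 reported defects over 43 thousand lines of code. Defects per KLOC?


Defect density = defects / KLOC
Defect density = 85 / 43
Defect density = 1.977 defects/KLOC

1.977 defects/KLOC


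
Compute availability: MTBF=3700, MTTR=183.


Availability = MTBF / (MTBF + MTTR)
Availability = 3700 / (3700 + 183)
Availability = 3700 / 3883
Availability = 95.2871%

95.2871%


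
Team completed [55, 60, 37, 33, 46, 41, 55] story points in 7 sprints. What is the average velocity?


Formula: Avg velocity = Total points / Number of sprints
Points: [55, 60, 37, 33, 46, 41, 55]
Sum = 55 + 60 + 37 + 33 + 46 + 41 + 55 = 327
Avg velocity = 327 / 7 = 46.71 points/sprint

46.71 points/sprint


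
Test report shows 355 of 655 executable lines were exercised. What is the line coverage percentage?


Coverage = covered / total * 100
Coverage = 355 / 655 * 100
Coverage = 54.2%

54.2%


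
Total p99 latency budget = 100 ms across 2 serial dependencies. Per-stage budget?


Formula: per_stage = total_budget / stages
per_stage = 100 / 2
per_stage = 50.0 ms

50.0 ms


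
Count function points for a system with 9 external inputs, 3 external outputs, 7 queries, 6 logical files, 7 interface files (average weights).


UFP = EI*4 + EO*5 + EQ*4 + ILF*10 + EIF*7
UFP = 9*4 + 3*5 + 7*4 + 6*10 + 7*7
UFP = 36 + 15 + 28 + 60 + 49
UFP = 188

188


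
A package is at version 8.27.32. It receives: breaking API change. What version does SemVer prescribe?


Current: 8.27.32
Change category: 'breaking API change' → major bump
SemVer rule: major bump → increment MAJOR, reset MINOR and PATCH to 0
New: 9.0.0

9.0.0


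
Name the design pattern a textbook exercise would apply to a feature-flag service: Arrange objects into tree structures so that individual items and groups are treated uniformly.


This matches the Composite pattern

Composite


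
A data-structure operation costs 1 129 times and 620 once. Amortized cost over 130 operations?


Formula: Amortized cost = Total cost / Operations
Total cost = (129 * 1) + (1 * 620)
Total cost = 129 + 620 = 749
Amortized = 749 / 130 = 5.7615

5.7615


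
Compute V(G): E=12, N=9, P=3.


Formula: V(G) = E - N + 2P
V(G) = 12 - 9 + 2*3
V(G) = 3 + 6
V(G) = 9

9


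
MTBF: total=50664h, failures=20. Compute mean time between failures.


Formula: MTBF = Total operating time / Number of failures
MTBF = 50664 / 20
MTBF = 2533.2 hours

2533.2 hours


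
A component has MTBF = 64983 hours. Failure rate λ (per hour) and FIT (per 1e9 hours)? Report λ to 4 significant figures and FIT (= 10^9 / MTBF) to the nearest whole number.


Formula: λ = 1 / MTBF; FIT = λ × 1e9 = 1e9 / MTBF
λ = 1 / 64983 ≈ 1.539e-05 failures/hour
FIT = 1e9 / 64983 ≈ 15389 failures per 1e9 hours (nearest whole number)

λ = 1.539e-05 /h, FIT = 15389


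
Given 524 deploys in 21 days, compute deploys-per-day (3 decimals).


Formula: deployments per day = releases / days
= 524 / 21
= 24.952 deploys/day
(equivalently, 174.67 deploys/week)

24.952 deploys/day


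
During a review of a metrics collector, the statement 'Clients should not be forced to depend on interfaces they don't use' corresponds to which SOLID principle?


This describes the Interface Segregation Principle (ISP)

Interface Segregation Principle (ISP)


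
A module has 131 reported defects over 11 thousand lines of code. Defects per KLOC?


Defect density = defects / KLOC
Defect density = 131 / 11
Defect density = 11.909 defects/KLOC

11.909 defects/KLOC


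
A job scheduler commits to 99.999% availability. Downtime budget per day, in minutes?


Formula: allowed downtime = period * (100 - SLA) / 100
Period (day) = 1440 minutes
Unavailability fraction = (100 - 99.999) / 100
Allowed downtime = 1440 * (100 - 99.999) / 100
Allowed downtime = 0.0144 minutes

0.0144 minutes


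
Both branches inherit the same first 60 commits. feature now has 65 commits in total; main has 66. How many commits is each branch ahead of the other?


Common ancestor: commit #60
feature commits after divergence: 65 - 60 = 5
main commits after divergence: 66 - 60 = 6
feature is 5 commits ahead of main
main is 6 commits ahead of feature

feature ahead: 5, main ahead: 6


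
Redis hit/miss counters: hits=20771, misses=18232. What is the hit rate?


Formula: hit rate = hits / (hits + misses) * 100
hit rate = 20771 / (20771 + 18232) * 100
hit rate = 20771 / 39003 * 100
hit rate = 53.25%

53.25%


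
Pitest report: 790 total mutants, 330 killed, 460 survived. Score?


Mutation score = killed / total * 100
Mutation score = 330 / 790 * 100
Mutation score = 41.77%

41.77%


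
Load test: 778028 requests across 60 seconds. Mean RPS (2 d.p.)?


Formula: throughput = requests / seconds
throughput = 778028 / 60
throughput = 12967.13 requests/second

12967.13 requests/second


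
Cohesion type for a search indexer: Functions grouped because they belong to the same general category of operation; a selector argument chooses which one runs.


Reasoning: Grouped by category of activity, not by data or sequence
Type: Logical cohesion

Logical cohesion


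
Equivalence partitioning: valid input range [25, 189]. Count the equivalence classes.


Valid range: [25, 189]
Class 1: x < 25 — invalid
Class 2: 25 ≤ x ≤ 189 — valid
Class 3: x > 189 — invalid
Total equivalence classes: 3

3 equivalence classes


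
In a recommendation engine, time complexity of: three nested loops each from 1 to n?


Reasoning: three levels of nesting over n
Complexity: O(n^3)

O(n^3)


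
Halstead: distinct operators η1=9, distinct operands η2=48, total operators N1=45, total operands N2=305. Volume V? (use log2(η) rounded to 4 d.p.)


Formula: V = N * log2(η), where N = N1 + N2 and η = η1 + η2
η = 9 + 48 = 57
N = 45 + 305 = 350
log2(57) ≈ 5.8329
V = 350 * 5.8329 = 2041.52

2041.52


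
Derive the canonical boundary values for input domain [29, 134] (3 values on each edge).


Range: [29, 134]
Boundaries: just below min, min, min+1, max-1, max, just above max
Values: [28, 29, 30, 133, 134, 135]

[28, 29, 30, 133, 134, 135]


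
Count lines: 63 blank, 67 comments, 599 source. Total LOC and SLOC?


Total LOC = blank + comment + code
Total LOC = 63 + 67 + 599 = 729
SLOC (source only) = code = 599

Total LOC: 729, SLOC: 599


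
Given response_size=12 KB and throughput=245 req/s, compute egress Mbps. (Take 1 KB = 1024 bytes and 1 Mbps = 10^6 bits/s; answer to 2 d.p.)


Formula: Mbps = payload_bytes * RPS * 8 / 1e6
Payload per request = 12 KB = 12 * 1024 = 12288 bytes
Total bytes/sec = 12288 * 245 = 3010560
Total bits/sec = 3010560 * 8 = 24084480
Mbps = 24084480 / 1e6 = 24.08

24.08 Mbps


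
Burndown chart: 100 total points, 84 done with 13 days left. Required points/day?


Formula: Required rate = Remaining points / Days left
Remaining = 100 - 84 = 16 points
Required rate = 16 / 13 = 1.23 points/day

1.23 points/day


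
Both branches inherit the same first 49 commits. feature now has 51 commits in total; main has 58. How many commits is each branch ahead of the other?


Common ancestor: commit #49
feature commits after divergence: 51 - 49 = 2
main commits after divergence: 58 - 49 = 9
feature is 2 commits ahead of main
main is 9 commits ahead of feature

feature ahead: 2, main ahead: 9


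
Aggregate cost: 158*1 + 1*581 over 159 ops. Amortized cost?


Formula: Amortized cost = Total cost / Operations
Total cost = (158 * 1) + (1 * 581)
Total cost = 158 + 581 = 739
Amortized = 739 / 159 = 4.6478

4.6478


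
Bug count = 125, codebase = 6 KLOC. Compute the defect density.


Defect density = defects / KLOC
Defect density = 125 / 6
Defect density = 20.833 defects/KLOC

20.833 defects/KLOC


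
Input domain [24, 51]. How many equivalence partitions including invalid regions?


Valid range: [24, 51]
Class 1: x < 24 — invalid
Class 2: 24 ≤ x ≤ 51 — valid
Class 3: x > 51 — invalid
Total equivalence classes: 3

3 equivalence classes


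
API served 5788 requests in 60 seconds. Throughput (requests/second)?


Formula: throughput = requests / seconds
throughput = 5788 / 60
throughput = 96.47 requests/second

96.47 requests/second


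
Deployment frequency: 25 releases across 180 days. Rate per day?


Formula: deployments per day = releases / days
= 25 / 180
= 0.139 deploys/day
(equivalently, 0.97 deploys/week)

0.139 deploys/day


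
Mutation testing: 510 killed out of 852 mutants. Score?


Mutation score = killed / total * 100
Mutation score = 510 / 852 * 100
Mutation score = 59.86%

59.86%


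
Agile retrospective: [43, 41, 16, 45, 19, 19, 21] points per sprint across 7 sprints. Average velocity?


Formula: Avg velocity = Total points / Number of sprints
Points: [43, 41, 16, 45, 19, 19, 21]
Sum = 43 + 41 + 16 + 45 + 19 + 19 + 21 = 204
Avg velocity = 204 / 7 = 29.14 points/sprint

29.14 points/sprint


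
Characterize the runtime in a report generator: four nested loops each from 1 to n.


Reasoning: four levels of nesting
Complexity: O(n^4)

O(n^4)


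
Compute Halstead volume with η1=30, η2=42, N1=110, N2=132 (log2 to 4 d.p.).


Formula: V = N * log2(η), where N = N1 + N2 and η = η1 + η2
η = 30 + 42 = 72
N = 110 + 132 = 242
log2(72) ≈ 6.1699
V = 242 * 6.1699 = 1493.12

1493.12


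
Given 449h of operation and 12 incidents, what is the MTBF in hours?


Formula: MTBF = Total operating time / Number of failures
MTBF = 449 / 12
MTBF = 37.42 hours

37.42 hours


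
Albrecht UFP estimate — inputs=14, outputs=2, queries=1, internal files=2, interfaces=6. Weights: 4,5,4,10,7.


UFP = EI*4 + EO*5 + EQ*4 + ILF*10 + EIF*7
UFP = 14*4 + 2*5 + 1*4 + 2*10 + 6*7
UFP = 56 + 10 + 4 + 20 + 42
UFP = 132

132


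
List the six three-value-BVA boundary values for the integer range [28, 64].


Range: [28, 64]
Boundaries: just below min, min, min+1, max-1, max, just above max
Values: [27, 28, 29, 63, 64, 65]

[27, 28, 29, 63, 64, 65]


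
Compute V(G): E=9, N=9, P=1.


Formula: V(G) = E - N + 2P
V(G) = 9 - 9 + 2*1
V(G) = 0 + 2
V(G) = 2

2


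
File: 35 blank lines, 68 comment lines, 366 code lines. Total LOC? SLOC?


Total LOC = blank + comment + code
Total LOC = 35 + 68 + 366 = 469
SLOC (source only) = code = 366

Total LOC: 469, SLOC: 366


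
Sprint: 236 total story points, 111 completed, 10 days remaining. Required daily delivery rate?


Formula: Required rate = Remaining points / Days left
Remaining = 236 - 111 = 125 points
Required rate = 125 / 10 = 12.5 points/day

12.5 points/day


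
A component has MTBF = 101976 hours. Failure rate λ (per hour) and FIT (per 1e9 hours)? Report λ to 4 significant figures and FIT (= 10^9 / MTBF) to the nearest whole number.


Formula: λ = 1 / MTBF; FIT = λ × 1e9 = 1e9 / MTBF
λ = 1 / 101976 ≈ 9.806e-06 failures/hour
FIT = 1e9 / 101976 ≈ 9806 failures per 1e9 hours (nearest whole number)

λ = 9.806e-06 /h, FIT = 9806


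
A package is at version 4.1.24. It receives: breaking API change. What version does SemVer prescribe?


Current: 4.1.24
Change category: 'breaking API change' → major bump
SemVer rule: major bump → increment MAJOR, reset MINOR and PATCH to 0
New: 5.0.0

5.0.0


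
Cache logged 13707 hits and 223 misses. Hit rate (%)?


Formula: hit rate = hits / (hits + misses) * 100
hit rate = 13707 / (13707 + 223) * 100
hit rate = 13707 / 13930 * 100
hit rate = 98.4%

98.4%


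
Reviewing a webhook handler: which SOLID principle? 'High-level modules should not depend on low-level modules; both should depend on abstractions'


This describes the Dependency Inversion Principle (DIP)

Dependency Inversion Principle (DIP)


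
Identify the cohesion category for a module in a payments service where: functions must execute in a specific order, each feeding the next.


Reasoning: Output of one is input to next
Type: Sequential cohesion

Sequential cohesion


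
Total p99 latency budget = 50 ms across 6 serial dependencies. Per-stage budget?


Formula: per_stage = total_budget / stages
per_stage = 50 / 6
per_stage = 8.33 ms

8.33 ms


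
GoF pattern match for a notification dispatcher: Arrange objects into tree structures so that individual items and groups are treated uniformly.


This matches the Composite pattern

Composite


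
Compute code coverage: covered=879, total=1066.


Coverage = covered / total * 100
Coverage = 879 / 1066 * 100
Coverage = 82.46%

82.46%


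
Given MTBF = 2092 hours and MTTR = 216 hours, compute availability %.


Availability = MTBF / (MTBF + MTTR)
Availability = 2092 / (2092 + 216)
Availability = 2092 / 2308
Availability = 90.6412%

90.6412%


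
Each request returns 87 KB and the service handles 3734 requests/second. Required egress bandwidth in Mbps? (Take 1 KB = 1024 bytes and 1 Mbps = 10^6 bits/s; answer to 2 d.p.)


Formula: Mbps = payload_bytes * RPS * 8 / 1e6
Payload per request = 87 KB = 87 * 1024 = 89088 bytes
Total bytes/sec = 89088 * 3734 = 332654592
Total bits/sec = 332654592 * 8 = 2661236736
Mbps = 2661236736 / 1e6 = 2661.24

2661.24 Mbps


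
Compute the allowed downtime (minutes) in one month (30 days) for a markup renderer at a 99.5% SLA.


Formula: allowed downtime = period * (100 - SLA) / 100
Period (month (30 days)) = 43200 minutes
Unavailability fraction = (100 - 99.5) / 100
Allowed downtime = 43200 * (100 - 99.5) / 100
Allowed downtime = 216.0 minutes

216.0 minutes


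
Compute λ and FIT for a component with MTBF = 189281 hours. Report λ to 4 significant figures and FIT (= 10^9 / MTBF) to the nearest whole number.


Formula: λ = 1 / MTBF; FIT = λ × 1e9 = 1e9 / MTBF
λ = 1 / 189281 ≈ 5.283e-06 failures/hour
FIT = 1e9 / 189281 ≈ 5283 failures per 1e9 hours (nearest whole number)

λ = 5.283e-06 /h, FIT = 5283


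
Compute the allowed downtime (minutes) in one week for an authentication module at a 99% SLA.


Formula: allowed downtime = period * (100 - SLA) / 100
Period (week) = 10080 minutes
Unavailability fraction = (100 - 99.0) / 100
Allowed downtime = 10080 * (100 - 99.0) / 100
Allowed downtime = 100.8 minutes

100.8 minutes


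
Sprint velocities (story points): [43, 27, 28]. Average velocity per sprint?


Formula: Avg velocity = Total points / Number of sprints
Points: [43, 27, 28]
Sum = 43 + 27 + 28 = 98
Avg velocity = 98 / 3 = 32.67 points/sprint

32.67 points/sprint


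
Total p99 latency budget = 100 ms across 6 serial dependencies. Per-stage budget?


Formula: per_stage = total_budget / stages
per_stage = 100 / 6
per_stage = 16.67 ms

16.67 ms


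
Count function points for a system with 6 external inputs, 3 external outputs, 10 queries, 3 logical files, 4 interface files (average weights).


UFP = EI*4 + EO*5 + EQ*4 + ILF*10 + EIF*7
UFP = 6*4 + 3*5 + 10*4 + 3*10 + 4*7
UFP = 24 + 15 + 40 + 30 + 28
UFP = 137

137


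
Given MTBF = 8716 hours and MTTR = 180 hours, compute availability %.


Availability = MTBF / (MTBF + MTTR)
Availability = 8716 / (8716 + 180)
Availability = 8716 / 8896
Availability = 97.9766%

97.9766%


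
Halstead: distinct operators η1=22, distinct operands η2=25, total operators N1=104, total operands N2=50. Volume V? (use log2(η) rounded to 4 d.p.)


Formula: V = N * log2(η), where N = N1 + N2 and η = η1 + η2
η = 22 + 25 = 47
N = 104 + 50 = 154
log2(47) ≈ 5.5546
V = 154 * 5.5546 = 855.41

855.41


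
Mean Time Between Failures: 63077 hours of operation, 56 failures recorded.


Formula: MTBF = Total operating time / Number of failures
MTBF = 63077 / 56
MTBF = 1126.38 hours

1126.38 hours


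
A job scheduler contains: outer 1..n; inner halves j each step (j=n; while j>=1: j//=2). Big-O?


Reasoning: n times log n
Complexity: O(n log n)

O(n log n)


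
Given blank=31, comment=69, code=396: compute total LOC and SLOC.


Total LOC = blank + comment + code
Total LOC = 31 + 69 + 396 = 496
SLOC (source only) = code = 396

Total LOC: 496, SLOC: 396


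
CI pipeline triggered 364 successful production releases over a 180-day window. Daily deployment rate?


Formula: deployments per day = releases / days
= 364 / 180
= 2.022 deploys/day
(equivalently, 14.16 deploys/week)

2.022 deploys/day


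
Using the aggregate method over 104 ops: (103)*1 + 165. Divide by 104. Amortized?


Formula: Amortized cost = Total cost / Operations
Total cost = (103 * 1) + (1 * 165)
Total cost = 103 + 165 = 268
Amortized = 268 / 104 = 2.5769

2.5769


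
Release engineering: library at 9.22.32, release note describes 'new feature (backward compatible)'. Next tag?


Current: 9.22.32
Change category: 'new feature (backward compatible)' → minor bump
SemVer rule: minor bump → increment MINOR, reset PATCH to 0 (MAJOR unchanged)
New: 9.23.0

9.23.0


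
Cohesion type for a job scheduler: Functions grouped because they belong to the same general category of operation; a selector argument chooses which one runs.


Reasoning: Grouped by category of activity, not by data or sequence
Type: Logical cohesion

Logical cohesion


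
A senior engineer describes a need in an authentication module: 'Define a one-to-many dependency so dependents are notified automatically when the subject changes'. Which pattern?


This matches the Observer pattern

Observer


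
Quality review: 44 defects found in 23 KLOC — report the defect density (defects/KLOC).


Defect density = defects / KLOC
Defect density = 44 / 23
Defect density = 1.913 defects/KLOC

1.913 defects/KLOC


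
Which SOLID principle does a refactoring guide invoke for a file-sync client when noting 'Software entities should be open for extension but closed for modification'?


This describes the Open/Closed Principle (OCP)

Open/Closed Principle (OCP)


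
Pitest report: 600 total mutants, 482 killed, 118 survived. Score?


Mutation score = killed / total * 100
Mutation score = 482 / 600 * 100
Mutation score = 80.33%

80.33%


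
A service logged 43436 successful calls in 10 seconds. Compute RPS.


Formula: throughput = requests / seconds
throughput = 43436 / 10
throughput = 4343.6 requests/second

4343.6 requests/second


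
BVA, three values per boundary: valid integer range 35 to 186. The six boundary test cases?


Range: [35, 186]
Boundaries: just below min, min, min+1, max-1, max, just above max
Values: [34, 35, 36, 185, 186, 187]

[34, 35, 36, 185, 186, 187]
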